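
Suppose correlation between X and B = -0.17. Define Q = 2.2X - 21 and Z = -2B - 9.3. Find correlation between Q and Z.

Linear rescalings preserve |correlation|; the slopes 2.2 and -2 have opposite signs, so the correlation flips sign: correlation between Q and Z = −correlation between X and B = 0.17.

correlation between Q and Z = 0.17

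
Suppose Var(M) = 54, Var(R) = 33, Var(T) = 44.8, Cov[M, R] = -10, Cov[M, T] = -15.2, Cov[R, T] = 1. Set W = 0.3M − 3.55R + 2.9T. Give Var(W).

Var(W) = a²·Var(M) + b²·Var(R) + c²·Var(T) + 2ab·Cov[M, R] + 2ac·Cov[M, T] + 2bc·Cov[R, T], with a = 0.3, b = -3.55, c = 2.9.
= 4.86 + 415.8825 + 376.768 + 21.3 + (-26.448) + (-20.59)
= 771.7725.

Var(W) = 771.7725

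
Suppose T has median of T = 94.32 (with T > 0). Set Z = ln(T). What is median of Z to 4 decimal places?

median of Z = 4.5467

ln(T) is monotone on this domain, so median of Z = ln(94.32) ≈ 4.5467.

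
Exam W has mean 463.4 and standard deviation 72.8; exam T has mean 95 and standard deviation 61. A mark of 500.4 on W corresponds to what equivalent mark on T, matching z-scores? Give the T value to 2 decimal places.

T = 126.00

z = (500.4 − 463.4)/72.8 ≈ 0.5082.
T = 95 + z·61 = 95 + (500.4 − 463.4)·61/72.8 ≈ 126.00.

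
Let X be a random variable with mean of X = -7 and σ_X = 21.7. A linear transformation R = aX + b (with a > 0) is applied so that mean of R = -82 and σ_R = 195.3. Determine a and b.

a = 9, b = -19

σ_R = a·σ_X (a > 0), so a = 195.3/21.7 = 9.
mean of R = a·mean of X + b, so b = -82 − 9·(-7) = -19.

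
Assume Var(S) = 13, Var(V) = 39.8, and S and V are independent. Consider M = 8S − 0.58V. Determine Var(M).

Var(M) = a²·Var(S) + b²·Var(V) + 2ab·covariance of S and V with a = 8, b = -0.58.
Independence gives covariance of S and V = 0.
= 8²·13 + (-0.58)²·39.8 + 2·8·(-0.58)·0
= 832 + 13.38872 + 0 = 845.38872.

Var(M) = 845.38872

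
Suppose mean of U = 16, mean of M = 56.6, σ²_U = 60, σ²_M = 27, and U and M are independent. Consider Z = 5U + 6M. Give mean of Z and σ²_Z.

mean of Z = 419.6, σ²_Z = 2472

mean of Z = 5·mean of U + 6·mean of M = 5·16 + 6·56.6 = 419.6.
σ²_Z = a²·σ²_U + b²·σ²_M + 2ab·Cov(U, M) with a = 5, b = 6.
Independence gives Cov(U, M) = 0.
= 5²·60 + 6²·27 + 2·5·6·0
= 1500 + 972 + 0 = 2472.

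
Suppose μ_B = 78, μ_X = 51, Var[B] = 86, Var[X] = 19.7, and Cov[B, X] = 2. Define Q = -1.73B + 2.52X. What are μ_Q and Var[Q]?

μ_Q = (-1.73)·μ_B + 2.52·μ_X = (-1.73)·78 + 2.52·51 = -6.42.
Var[Q] = a²·Var[B] + b²·Var[X] + 2ab·Cov[B, X] with a = -1.73, b = 2.52.
= (-1.73)²·86 + 2.52²·19.7 + 2·(-1.73)·2.52·2
= 257.3894 + 125.10288 + (-17.4384) = 365.05388.

μ_Q = -6.42, Var[Q] = 365.05388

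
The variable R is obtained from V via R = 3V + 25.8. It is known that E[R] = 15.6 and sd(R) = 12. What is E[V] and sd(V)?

E[V] = -3.4, sd(V) = 4

From R = 3V + 25.8: E[R] = a·E[V] + b, so E[V] = (E[R] − b)/a = (15.6 − 25.8)/3 = -3.4.
sd(R) = |a|·sd(V), so sd(V) = 12/|3| = 4.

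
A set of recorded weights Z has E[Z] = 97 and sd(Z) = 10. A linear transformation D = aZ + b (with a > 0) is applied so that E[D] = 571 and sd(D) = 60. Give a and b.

a = 6, b = -11

sd(D) = a·sd(Z) (a > 0), so a = 60/10 = 6.
E[D] = a·E[Z] + b, so b = 571 − 6·97 = -11.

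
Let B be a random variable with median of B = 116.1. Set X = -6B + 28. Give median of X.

A linear map preserves order up to sign, so median of X = a·median of B + b = (-6)·116.1 + 28 = -668.6.

median of X = -668.6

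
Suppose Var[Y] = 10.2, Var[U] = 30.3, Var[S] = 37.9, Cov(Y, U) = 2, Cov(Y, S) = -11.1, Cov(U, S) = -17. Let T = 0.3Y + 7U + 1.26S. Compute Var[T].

Var[T] = 1245.91644

Var[T] = a²·Var[Y] + b²·Var[U] + c²·Var[S] + 2ab·Cov(Y, U) + 2ac·Cov(Y, S) + 2bc·Cov(U, S), with a = 0.3, b = 7, c = 1.26.
= 0.918 + 1484.7 + 60.17004 + 8.4 + (-8.3916) + (-299.88)
= 1245.91644.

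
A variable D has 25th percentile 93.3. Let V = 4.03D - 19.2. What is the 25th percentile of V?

Since a = 4.03 > 0 the transformation is increasing, so the 25th percentile of V = a·(P_{25} of D) + b = 4.03·93.3 + (-19.2) = 356.799.

25th percentile of V = 356.799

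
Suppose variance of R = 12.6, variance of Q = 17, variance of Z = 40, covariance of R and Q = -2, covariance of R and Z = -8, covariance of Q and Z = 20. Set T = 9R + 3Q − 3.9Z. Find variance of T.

variance of T = 1767.6

variance of T = a²·variance of R + b²·variance of Q + c²·variance of Z + 2ab·covariance of R and Q + 2ac·covariance of R and Z + 2bc·covariance of Q and Z, with a = 9, b = 3, c = -3.9.
= 1020.6 + 153 + 608.4 + (-108) + 561.6 + (-468)
= 1767.6.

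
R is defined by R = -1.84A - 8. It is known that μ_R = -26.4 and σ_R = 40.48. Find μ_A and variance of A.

From R = -1.84A - 8: μ_R = a·μ_A + b, so μ_A = (μ_R − b)/a = (-26.4 − (-8))/(-1.84) = 10.
variance of R = 40.48² = 1638.6304.
variance of R = a²·variance of A, so variance of A = 1638.6304/(-1.84)² = 484.

μ_A = 10, variance of A = 484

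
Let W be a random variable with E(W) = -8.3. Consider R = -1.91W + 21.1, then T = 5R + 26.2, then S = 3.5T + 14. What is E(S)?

E(S) = 752.3775

E(R) = (-1.91)·(-8.3) + 21.1 = 36.953.
E(T) = 5·36.953 + 26.2 = 210.965.
E(S) = 3.5·210.965 + 14 = 752.3775.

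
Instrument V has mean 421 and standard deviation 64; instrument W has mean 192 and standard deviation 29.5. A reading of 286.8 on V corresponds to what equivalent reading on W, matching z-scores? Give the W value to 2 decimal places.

z = (286.8 − 421)/64 ≈ -2.0969.
W = 192 + z·29.5 = 192 + (286.8 − 421)·29.5/64 ≈ 130.14.

W = 130.14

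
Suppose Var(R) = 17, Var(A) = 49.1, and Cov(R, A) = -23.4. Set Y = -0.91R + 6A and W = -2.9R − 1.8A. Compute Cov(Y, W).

By bilinearity, Cov(Y, W) = ac·Var(R) + bd·Var(A) + (ad+bc)·Cov(R, A), with a=-0.91, b=6, c=-2.9, d=-1.8.
ac·Var(R) = (-0.91)·(-2.9)·17 = 44.863
bd·Var(A) = 6·(-1.8)·49.1 = -530.28
(ad+bc)·Cov(R, A) = (-15.762)·(-23.4) = 368.8308
Cov(Y, W) = 44.863 + (-530.28) + 368.8308 = -116.5862.

Cov(Y, W) = -116.5862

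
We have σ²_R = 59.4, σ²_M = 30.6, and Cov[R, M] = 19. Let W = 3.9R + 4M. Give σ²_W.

σ²_W = 1985.874

σ²_W = a²·σ²_R + b²·σ²_M + 2ab·Cov[R, M] with a = 3.9, b = 4.
= 3.9²·59.4 + 4²·30.6 + 2·3.9·4·19
= 903.474 + 489.6 + 592.8 = 1985.874.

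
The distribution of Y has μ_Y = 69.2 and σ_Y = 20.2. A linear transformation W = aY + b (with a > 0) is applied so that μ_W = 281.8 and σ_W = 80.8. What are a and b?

a = 4, b = 5

σ_W = a·σ_Y (a > 0), so a = 80.8/20.2 = 4.
μ_W = a·μ_Y + b, so b = 281.8 − 4·69.2 = 5.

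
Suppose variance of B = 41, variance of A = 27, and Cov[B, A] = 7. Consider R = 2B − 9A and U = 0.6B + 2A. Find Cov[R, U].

By bilinearity, Cov[R, U] = ac·variance of B + bd·variance of A + (ad+bc)·Cov[B, A], with a=2, b=-9, c=0.6, d=2.
ac·variance of B = 2·0.6·41 = 49.2
bd·variance of A = (-9)·2·27 = -486
(ad+bc)·Cov[B, A] = (-1.4)·7 = -9.8
Cov[R, U] = 49.2 + (-486) + (-9.8) = -446.6.

Cov[R, U] = -446.6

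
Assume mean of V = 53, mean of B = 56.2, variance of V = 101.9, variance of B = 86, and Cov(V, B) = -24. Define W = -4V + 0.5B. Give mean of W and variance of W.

mean of W = (-4)·mean of V + 0.5·mean of B = (-4)·53 + 0.5·56.2 = -183.9.
variance of W = a²·variance of V + b²·variance of B + 2ab·Cov(V, B) with a = -4, b = 0.5.
= (-4)²·101.9 + 0.5²·86 + 2·(-4)·0.5·(-24)
= 1630.4 + 21.5 + 96 = 1747.9.

mean of W = -183.9, variance of W = 1747.9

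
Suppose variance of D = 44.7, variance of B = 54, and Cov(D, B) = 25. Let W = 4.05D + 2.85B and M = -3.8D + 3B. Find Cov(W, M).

By bilinearity, Cov(W, M) = ac·variance of D + bd·variance of B + (ad+bc)·Cov(D, B), with a=4.05, b=2.85, c=-3.8, d=3.
ac·variance of D = 4.05·(-3.8)·44.7 = -687.933
bd·variance of B = 2.85·3·54 = 461.7
(ad+bc)·Cov(D, B) = (1.32)·25 = 33
Cov(W, M) = -687.933 + 461.7 + 33 = -193.233.

Cov(W, M) = -193.233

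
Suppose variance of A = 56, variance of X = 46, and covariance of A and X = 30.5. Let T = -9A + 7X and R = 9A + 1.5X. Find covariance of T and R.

covariance of T and R = -2543.25

By bilinearity, covariance of T and R = ac·variance of A + bd·variance of X + (ad+bc)·covariance of A and X, with a=-9, b=7, c=9, d=1.5.
ac·variance of A = (-9)·9·56 = -4536
bd·variance of X = 7·1.5·46 = 483
(ad+bc)·covariance of A and X = (49.5)·30.5 = 1509.75
covariance of T and R = -4536 + 483 + 1509.75 = -2543.25.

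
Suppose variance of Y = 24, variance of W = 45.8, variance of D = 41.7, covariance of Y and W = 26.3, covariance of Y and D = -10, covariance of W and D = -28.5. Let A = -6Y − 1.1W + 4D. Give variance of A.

variance of A = 2664.578

variance of A = a²·variance of Y + b²·variance of W + c²·variance of D + 2ab·covariance of Y and W + 2ac·covariance of Y and D + 2bc·covariance of W and D, with a = -6, b = -1.1, c = 4.
= 864 + 55.418 + 667.2 + 347.16 + 480 + 250.8
= 2664.578.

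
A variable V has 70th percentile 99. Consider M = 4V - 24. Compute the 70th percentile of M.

70th percentile of M = 372

Since a = 4 > 0 the transformation is increasing, so the 70th percentile of M = a·(P_{70} of V) + b = 4·99 + (-24) = 372.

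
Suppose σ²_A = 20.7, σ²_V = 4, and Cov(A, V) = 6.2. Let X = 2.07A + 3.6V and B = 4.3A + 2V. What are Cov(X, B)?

Cov(X, B) = 334.6947

By bilinearity, Cov(X, B) = ac·σ²_A + bd·σ²_V + (ad+bc)·Cov(A, V), with a=2.07, b=3.6, c=4.3, d=2.
ac·σ²_A = 2.07·4.3·20.7 = 184.2507
bd·σ²_V = 3.6·2·4 = 28.8
(ad+bc)·Cov(A, V) = (19.62)·6.2 = 121.644
Cov(X, B) = 184.2507 + 28.8 + 121.644 = 334.6947.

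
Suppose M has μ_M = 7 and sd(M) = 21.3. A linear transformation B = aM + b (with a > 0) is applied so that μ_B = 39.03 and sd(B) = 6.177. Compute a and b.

a = 0.29, b = 37

sd(B) = a·sd(M) (a > 0), so a = 6.177/21.3 = 0.29.
μ_B = a·μ_M + b, so b = 39.03 − 0.29·7 = 37.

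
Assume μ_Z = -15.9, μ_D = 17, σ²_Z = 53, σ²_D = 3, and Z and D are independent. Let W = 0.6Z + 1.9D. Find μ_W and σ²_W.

μ_W = 22.76, σ²_W = 29.91

μ_W = 0.6·μ_Z + 1.9·μ_D = 0.6·(-15.9) + 1.9·17 = 22.76.
σ²_W = a²·σ²_Z + b²·σ²_D + 2ab·Cov(Z, D) with a = 0.6, b = 1.9.
Independence gives Cov(Z, D) = 0.
= 0.6²·53 + 1.9²·3 + 2·0.6·1.9·0
= 19.08 + 10.83 + 0 = 29.91.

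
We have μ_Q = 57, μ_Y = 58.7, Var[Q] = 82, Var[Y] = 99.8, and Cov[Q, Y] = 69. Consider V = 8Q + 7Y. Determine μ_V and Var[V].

μ_V = 8·μ_Q + 7·μ_Y = 8·57 + 7·58.7 = 866.9.
Var[V] = a²·Var[Q] + b²·Var[Y] + 2ab·Cov[Q, Y] with a = 8, b = 7.
= 8²·82 + 7²·99.8 + 2·8·7·69
= 5248 + 4890.2 + 7728 = 17866.2.

μ_V = 866.9, Var[V] = 17866.2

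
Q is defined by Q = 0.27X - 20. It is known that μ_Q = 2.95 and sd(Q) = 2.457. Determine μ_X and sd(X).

From Q = 0.27X - 20: μ_Q = a·μ_X + b, so μ_X = (μ_Q − b)/a = (2.95 − (-20))/0.27 = 85.
sd(Q) = |a|·sd(X), so sd(X) = 2.457/|0.27| = 9.1.

μ_X = 85, sd(X) = 9.1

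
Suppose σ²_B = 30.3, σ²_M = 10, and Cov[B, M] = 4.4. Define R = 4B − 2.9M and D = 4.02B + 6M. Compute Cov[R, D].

By bilinearity, Cov[R, D] = ac·σ²_B + bd·σ²_M + (ad+bc)·Cov[B, M], with a=4, b=-2.9, c=4.02, d=6.
ac·σ²_B = 4·4.02·30.3 = 487.224
bd·σ²_M = (-2.9)·6·10 = -174
(ad+bc)·Cov[B, M] = (12.342)·4.4 = 54.3048
Cov[R, D] = 487.224 + (-174) + 54.3048 = 367.5288.

Cov[R, D] = 367.5288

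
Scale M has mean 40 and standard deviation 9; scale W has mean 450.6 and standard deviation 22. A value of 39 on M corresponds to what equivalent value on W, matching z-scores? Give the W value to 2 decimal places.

z = (39 − 40)/9 ≈ -0.1111.
W = 450.6 + z·22 = 450.6 + (39 − 40)·22/9 ≈ 448.16.

W = 448.16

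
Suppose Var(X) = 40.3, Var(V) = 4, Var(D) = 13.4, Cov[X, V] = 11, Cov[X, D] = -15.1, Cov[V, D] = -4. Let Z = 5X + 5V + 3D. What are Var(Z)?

Var(Z) = a²·Var(X) + b²·Var(V) + c²·Var(D) + 2ab·Cov[X, V] + 2ac·Cov[X, D] + 2bc·Cov[V, D], with a = 5, b = 5, c = 3.
= 1007.5 + 100 + 120.6 + 550 + (-453) + (-120)
= 1205.1.

Var(Z) = 1205.1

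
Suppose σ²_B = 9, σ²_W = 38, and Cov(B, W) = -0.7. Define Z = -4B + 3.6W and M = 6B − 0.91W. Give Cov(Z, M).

By bilinearity, Cov(Z, M) = ac·σ²_B + bd·σ²_W + (ad+bc)·Cov(B, W), with a=-4, b=3.6, c=6, d=-0.91.
ac·σ²_B = (-4)·6·9 = -216
bd·σ²_W = 3.6·(-0.91)·38 = -124.488
(ad+bc)·Cov(B, W) = (25.24)·(-0.7) = -17.668
Cov(Z, M) = -216 + (-124.488) + (-17.668) = -358.156.

Cov(Z, M) = -358.156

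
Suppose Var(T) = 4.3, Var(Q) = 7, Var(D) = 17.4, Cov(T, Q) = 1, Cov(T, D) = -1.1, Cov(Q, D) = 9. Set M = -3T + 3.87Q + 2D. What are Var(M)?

Var(M) = a²·Var(T) + b²·Var(Q) + c²·Var(D) + 2ab·Cov(T, Q) + 2ac·Cov(T, D) + 2bc·Cov(Q, D), with a = -3, b = 3.87, c = 2.
= 38.7 + 104.8383 + 69.6 + (-23.22) + 13.2 + 139.32
= 342.4383.

Var(M) = 342.4383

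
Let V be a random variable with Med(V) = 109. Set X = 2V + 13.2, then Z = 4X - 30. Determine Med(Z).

Med(Z) = 894.8

Med(X) = 2·109 + 13.2 = 231.2.
Med(Z) = 4·231.2 + (-30) = 894.8.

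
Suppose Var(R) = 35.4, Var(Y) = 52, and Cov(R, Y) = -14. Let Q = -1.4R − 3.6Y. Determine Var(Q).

Var(Q) = a²·Var(R) + b²·Var(Y) + 2ab·Cov(R, Y) with a = -1.4, b = -3.6.
= (-1.4)²·35.4 + (-3.6)²·52 + 2·(-1.4)·(-3.6)·(-14)
= 69.384 + 673.92 + (-141.12) = 602.184.

Var(Q) = 602.184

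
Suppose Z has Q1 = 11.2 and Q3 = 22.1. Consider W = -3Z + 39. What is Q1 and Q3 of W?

a = -3 < 0 reverses order: Q1(W) comes from Q3(Z), Q3(W) from Q1(Z).
Q1(W) = (-3)·22.1 + 39 = -27.3; Q3(W) = (-3)·11.2 + 39 = 5.4.

Q1(W) = -27.3, Q3(W) = 5.4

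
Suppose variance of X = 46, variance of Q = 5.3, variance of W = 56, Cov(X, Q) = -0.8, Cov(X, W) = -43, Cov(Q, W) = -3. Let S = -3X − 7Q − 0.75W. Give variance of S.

variance of S = a²·variance of X + b²·variance of Q + c²·variance of W + 2ab·Cov(X, Q) + 2ac·Cov(X, W) + 2bc·Cov(Q, W), with a = -3, b = -7, c = -0.75.
= 414 + 259.7 + 31.5 + (-33.6) + (-193.5) + (-31.5)
= 446.6.

variance of S = 446.6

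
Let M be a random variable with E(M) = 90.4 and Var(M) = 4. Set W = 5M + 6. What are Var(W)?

W = 5M + 6 is linear with a = 5, b = 6.
Var(W) = a²·Var(M) = 5²·4 = 100 (the additive constant 6 does not affect variance).

Var(W) = 100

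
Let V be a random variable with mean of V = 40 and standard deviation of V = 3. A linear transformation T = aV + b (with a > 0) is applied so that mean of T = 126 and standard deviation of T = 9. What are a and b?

standard deviation of T = a·standard deviation of V (a > 0), so a = 9/3 = 3.
mean of T = a·mean of V + b, so b = 126 − 3·40 = 6.

a = 3, b = 6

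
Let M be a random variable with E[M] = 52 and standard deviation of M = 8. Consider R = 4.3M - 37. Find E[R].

R = 4.3M - 37 is linear with a = 4.3, b = -37.
E[R] = a·E[M] + b = 4.3·52 + (-37) = 186.6.

E[R] = 186.6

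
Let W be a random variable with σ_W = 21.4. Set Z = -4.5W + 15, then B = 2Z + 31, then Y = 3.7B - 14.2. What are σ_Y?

σ_Z = |-4.5|·21.4 = 96.3.
σ_B = |2|·96.3 = 192.6.
σ_Y = |3.7|·192.6 = 712.62.

σ_Y = 712.62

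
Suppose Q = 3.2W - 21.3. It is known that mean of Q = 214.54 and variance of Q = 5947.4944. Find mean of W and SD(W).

mean of W = 73.7, SD(W) = 24.1

From Q = 3.2W - 21.3: mean of Q = a·mean of W + b, so mean of W = (mean of Q − b)/a = (214.54 − (-21.3))/3.2 = 73.7.
SD(Q) = √5947.4944 = 77.12.
SD(Q) = |a|·SD(W), so SD(W) = 77.12/|3.2| = 24.1.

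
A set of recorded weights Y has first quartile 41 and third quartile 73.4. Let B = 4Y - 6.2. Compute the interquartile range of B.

IQR of Y = Q3 − Q1 = 73.4 − 41 = 32.4.
Under B = aY + b, IQR(B) = |a|·IQR(Y) = |4|·32.4 = 129.6 (shifts cancel; spread scales by |a|).

IQR(B) = 129.6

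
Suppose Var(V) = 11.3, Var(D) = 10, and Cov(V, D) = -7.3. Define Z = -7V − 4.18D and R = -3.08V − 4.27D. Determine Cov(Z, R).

By bilinearity, Cov(Z, R) = ac·Var(V) + bd·Var(D) + (ad+bc)·Cov(V, D), with a=-7, b=-4.18, c=-3.08, d=-4.27.
ac·Var(V) = (-7)·(-3.08)·11.3 = 243.628
bd·Var(D) = (-4.18)·(-4.27)·10 = 178.486
(ad+bc)·Cov(V, D) = (42.7644)·(-7.3) = -312.18012
Cov(Z, R) = 243.628 + 178.486 + (-312.18012) = 109.93388.

Cov(Z, R) = 109.93388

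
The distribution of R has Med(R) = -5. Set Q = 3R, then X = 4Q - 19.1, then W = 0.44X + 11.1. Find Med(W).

Med(Q) = 3·(-5) = -15.
Med(X) = 4·(-15) + (-19.1) = -79.1.
Med(W) = 0.44·(-79.1) + 11.1 = -23.704.

Med(W) = -23.704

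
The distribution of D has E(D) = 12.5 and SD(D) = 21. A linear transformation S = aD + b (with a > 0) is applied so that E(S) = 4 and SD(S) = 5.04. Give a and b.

SD(S) = a·SD(D) (a > 0), so a = 5.04/21 = 0.24.
E(S) = a·E(D) + b, so b = 4 − 0.24·12.5 = 1.

a = 0.24, b = 1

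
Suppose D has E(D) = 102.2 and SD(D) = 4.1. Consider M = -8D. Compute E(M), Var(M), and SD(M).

M = -8D is linear with a = -8, b = 0.
E(M) = a·E(D) + b = (-8)·102.2 = -817.6.
Var(D) = 4.1² = 16.81.
Var(M) = a²·Var(D) = (-8)²·16.81 = 1075.84.
SD(M) = |a|·SD(D) = |-8|·4.1 = 32.8.

E(M) = -817.6, Var(M) = 1075.84, SD(M) = 32.8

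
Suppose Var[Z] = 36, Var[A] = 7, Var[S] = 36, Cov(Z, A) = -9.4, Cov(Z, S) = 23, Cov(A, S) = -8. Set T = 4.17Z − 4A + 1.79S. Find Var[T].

Var[T] = a²·Var[Z] + b²·Var[A] + c²·Var[S] + 2ab·Cov(Z, A) + 2ac·Cov(Z, S) + 2bc·Cov(A, S), with a = 4.17, b = -4, c = 1.79.
= 626.0004 + 112 + 115.3476 + 313.584 + 343.3578 + 114.56
= 1624.8498.

Var[T] = 1624.8498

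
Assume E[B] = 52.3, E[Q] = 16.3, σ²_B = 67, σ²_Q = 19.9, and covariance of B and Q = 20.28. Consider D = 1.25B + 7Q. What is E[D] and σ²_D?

E[D] = 179.475, σ²_D = 1434.6875

E[D] = 1.25·E[B] + 7·E[Q] = 1.25·52.3 + 7·16.3 = 179.475.
σ²_D = a²·σ²_B + b²·σ²_Q + 2ab·covariance of B and Q with a = 1.25, b = 7.
= 1.25²·67 + 7²·19.9 + 2·1.25·7·20.28
= 104.6875 + 975.1 + 354.9 = 1434.6875.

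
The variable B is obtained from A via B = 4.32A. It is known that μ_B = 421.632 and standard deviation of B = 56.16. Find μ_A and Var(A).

From B = 4.32A: μ_B = a·μ_A + b, so μ_A = (μ_B − b)/a = (421.632 − 0)/4.32 = 97.6.
Var(B) = 56.16² = 3153.9456.
Var(B) = a²·Var(A), so Var(A) = 3153.9456/4.32² = 169.

μ_A = 97.6, Var(A) = 169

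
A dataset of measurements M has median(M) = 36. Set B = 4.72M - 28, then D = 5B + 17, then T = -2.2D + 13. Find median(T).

median(T) = -1585.52

median(B) = 4.72·36 + (-28) = 141.92.
median(D) = 5·141.92 + 17 = 726.6.
median(T) = (-2.2)·726.6 + 13 = -1585.52.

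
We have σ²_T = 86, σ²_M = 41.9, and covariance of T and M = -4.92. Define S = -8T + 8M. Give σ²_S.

σ²_S = a²·σ²_T + b²·σ²_M + 2ab·covariance of T and M with a = -8, b = 8.
= (-8)²·86 + 8²·41.9 + 2·(-8)·8·(-4.92)
= 5504 + 2681.6 + 629.76 = 8815.36.

σ²_S = 8815.36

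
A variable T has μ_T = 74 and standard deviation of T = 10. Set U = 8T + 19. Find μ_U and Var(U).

μ_U = 611, Var(U) = 6400

U = 8T + 19 is linear with a = 8, b = 19.
μ_U = a·μ_T + b = 8·74 + 19 = 611.
Var(T) = 10² = 100.
Var(U) = a²·Var(T) = 8²·100 = 6400 (the additive constant 19 does not affect variance).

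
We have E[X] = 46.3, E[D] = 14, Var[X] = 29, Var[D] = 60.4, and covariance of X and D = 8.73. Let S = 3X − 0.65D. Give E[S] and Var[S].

E[S] = 3·E[X] + (-0.65)·E[D] = 3·46.3 + (-0.65)·14 = 129.8.
Var[S] = a²·Var[X] + b²·Var[D] + 2ab·covariance of X and D with a = 3, b = -0.65.
= 3²·29 + (-0.65)²·60.4 + 2·3·(-0.65)·8.73
= 261 + 25.519 + (-34.047) = 252.472.

E[S] = 129.8, Var[S] = 252.472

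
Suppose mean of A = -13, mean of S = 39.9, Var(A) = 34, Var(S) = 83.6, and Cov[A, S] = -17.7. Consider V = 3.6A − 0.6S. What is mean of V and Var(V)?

mean of V = -70.74, Var(V) = 547.2

mean of V = 3.6·mean of A + (-0.6)·mean of S = 3.6·(-13) + (-0.6)·39.9 = -70.74.
Var(V) = a²·Var(A) + b²·Var(S) + 2ab·Cov[A, S] with a = 3.6, b = -0.6.
= 3.6²·34 + (-0.6)²·83.6 + 2·3.6·(-0.6)·(-17.7)
= 440.64 + 30.096 + 76.464 = 547.2.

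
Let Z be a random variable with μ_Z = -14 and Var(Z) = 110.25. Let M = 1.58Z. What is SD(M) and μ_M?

SD(M) = 16.59, μ_M = -22.12

M = 1.58Z is linear with a = 1.58, b = 0.
SD(Z) = √110.25 = 10.5.
SD(M) = |a|·SD(Z) = |1.58|·10.5 = 16.59.
μ_M = a·μ_Z + b = 1.58·(-14) = -22.12.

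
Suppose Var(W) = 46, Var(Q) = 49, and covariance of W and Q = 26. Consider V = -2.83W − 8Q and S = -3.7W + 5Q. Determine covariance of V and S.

covariance of V and S = -1076.634

By bilinearity, covariance of V and S = ac·Var(W) + bd·Var(Q) + (ad+bc)·covariance of W and Q, with a=-2.83, b=-8, c=-3.7, d=5.
ac·Var(W) = (-2.83)·(-3.7)·46 = 481.666
bd·Var(Q) = (-8)·5·49 = -1960
(ad+bc)·covariance of W and Q = (15.45)·26 = 401.7
covariance of V and S = 481.666 + (-1960) + 401.7 = -1076.634.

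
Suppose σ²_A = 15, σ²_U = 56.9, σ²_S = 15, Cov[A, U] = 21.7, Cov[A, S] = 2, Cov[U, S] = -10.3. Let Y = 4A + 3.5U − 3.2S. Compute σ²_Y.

σ²_Y = a²·σ²_A + b²·σ²_U + c²·σ²_S + 2ab·Cov[A, U] + 2ac·Cov[A, S] + 2bc·Cov[U, S], with a = 4, b = 3.5, c = -3.2.
= 240 + 697.025 + 153.6 + 607.6 + (-51.2) + 230.72
= 1877.745.

σ²_Y = 1877.745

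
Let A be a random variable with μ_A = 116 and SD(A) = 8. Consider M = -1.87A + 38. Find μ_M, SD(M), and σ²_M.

M = -1.87A + 38 is linear with a = -1.87, b = 38.
μ_M = a·μ_A + b = (-1.87)·116 + 38 = -178.92.
SD(M) = |a|·SD(A) = |-1.87|·8 = 14.96.
σ²_A = 8² = 64.
σ²_M = a²·σ²_A = (-1.87)²·64 = 223.8016 (the additive constant 38 does not affect variance).

μ_M = -178.92, SD(M) = 14.96, σ²_M = 223.8016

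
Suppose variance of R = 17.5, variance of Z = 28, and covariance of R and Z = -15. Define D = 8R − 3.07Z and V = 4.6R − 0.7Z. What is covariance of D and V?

By bilinearity, covariance of D and V = ac·variance of R + bd·variance of Z + (ad+bc)·covariance of R and Z, with a=8, b=-3.07, c=4.6, d=-0.7.
ac·variance of R = 8·4.6·17.5 = 644
bd·variance of Z = (-3.07)·(-0.7)·28 = 60.172
(ad+bc)·covariance of R and Z = (-19.722)·(-15) = 295.83
covariance of D and V = 644 + 60.172 + 295.83 = 1000.002.

covariance of D and V = 1000.002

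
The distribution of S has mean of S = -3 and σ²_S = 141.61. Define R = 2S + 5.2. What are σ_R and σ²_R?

σ_R = 23.8, σ²_R = 566.44

R = 2S + 5.2 is linear with a = 2, b = 5.2.
σ_S = √141.61 = 11.9.
σ_R = |a|·σ_S = |2|·11.9 = 23.8.
σ²_R = a²·σ²_S = 2²·141.61 = 566.44 (the additive constant 5.2 does not affect variance).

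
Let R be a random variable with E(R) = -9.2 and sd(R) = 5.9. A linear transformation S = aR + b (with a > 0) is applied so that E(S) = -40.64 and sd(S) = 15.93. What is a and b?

a = 2.7, b = -15.8

sd(S) = a·sd(R) (a > 0), so a = 15.93/5.9 = 2.7.
E(S) = a·E(R) + b, so b = -40.64 − 2.7·(-9.2) = -15.8.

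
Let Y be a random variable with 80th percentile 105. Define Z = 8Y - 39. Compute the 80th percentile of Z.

Since a = 8 > 0 the transformation is increasing, so the 80th percentile of Z = a·(P_{80} of Y) + b = 8·105 + (-39) = 801.

80th percentile of Z = 801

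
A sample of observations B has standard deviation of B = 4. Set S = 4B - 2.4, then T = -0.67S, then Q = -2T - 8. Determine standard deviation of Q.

standard deviation of S = |4|·4 = 16.
standard deviation of T = |-0.67|·16 = 10.72.
standard deviation of Q = |-2|·10.72 = 21.44.

standard deviation of Q = 21.44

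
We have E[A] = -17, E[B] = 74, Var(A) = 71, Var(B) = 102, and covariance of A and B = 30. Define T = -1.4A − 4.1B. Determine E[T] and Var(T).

E[T] = (-1.4)·E[A] + (-4.1)·E[B] = (-1.4)·(-17) + (-4.1)·74 = -279.6.
Var(T) = a²·Var(A) + b²·Var(B) + 2ab·covariance of A and B with a = -1.4, b = -4.1.
= (-1.4)²·71 + (-4.1)²·102 + 2·(-1.4)·(-4.1)·30
= 139.16 + 1714.62 + 344.4 = 2198.18.

E[T] = -279.6, Var(T) = 2198.18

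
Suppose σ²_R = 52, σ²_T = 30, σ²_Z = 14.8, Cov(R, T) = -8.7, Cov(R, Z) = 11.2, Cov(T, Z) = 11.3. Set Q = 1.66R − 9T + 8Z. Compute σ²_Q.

σ²_Q = 2450.7192

σ²_Q = a²·σ²_R + b²·σ²_T + c²·σ²_Z + 2ab·Cov(R, T) + 2ac·Cov(R, Z) + 2bc·Cov(T, Z), with a = 1.66, b = -9, c = 8.
= 143.2912 + 2430 + 947.2 + 259.956 + 297.472 + (-1627.2)
= 2450.7192.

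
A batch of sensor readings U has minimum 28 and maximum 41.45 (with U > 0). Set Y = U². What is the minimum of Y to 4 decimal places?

min(Y) = 784

U² is increasing on this domain, so min(Y) comes from min(U) = 28: min(Y) = square(28) = 784.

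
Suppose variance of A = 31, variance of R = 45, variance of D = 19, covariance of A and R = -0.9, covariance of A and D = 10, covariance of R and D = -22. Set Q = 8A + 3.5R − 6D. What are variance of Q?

variance of Q = a²·variance of A + b²·variance of R + c²·variance of D + 2ab·covariance of A and R + 2ac·covariance of A and D + 2bc·covariance of R and D, with a = 8, b = 3.5, c = -6.
= 1984 + 551.25 + 684 + (-50.4) + (-960) + 924
= 3132.85.

variance of Q = 3132.85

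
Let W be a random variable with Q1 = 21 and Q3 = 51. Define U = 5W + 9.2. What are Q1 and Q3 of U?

Q1(U) = 114.2, Q3(U) = 264.2

a = 5 > 0: Q1(U) = a·Q1(W)+b = 114.2, Q3(U) = a·Q3(W)+b = 264.2.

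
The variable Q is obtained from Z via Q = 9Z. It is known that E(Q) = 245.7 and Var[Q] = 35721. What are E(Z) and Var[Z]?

E(Z) = 27.3, Var[Z] = 441

From Q = 9Z: E(Q) = a·E(Z) + b, so E(Z) = (E(Q) − b)/a = (245.7 − 0)/9 = 27.3.
Var[Q] = a²·Var[Z], so Var[Z] = 35721/9² = 441.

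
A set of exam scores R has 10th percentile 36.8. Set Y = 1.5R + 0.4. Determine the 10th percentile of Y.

Since a = 1.5 > 0 the transformation is increasing, so the 10th percentile of Y = a·(P_{10} of R) + b = 1.5·36.8 + 0.4 = 55.6.

10th percentile of Y = 55.6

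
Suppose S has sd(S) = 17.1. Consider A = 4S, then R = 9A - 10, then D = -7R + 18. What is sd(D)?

sd(A) = |4|·17.1 = 68.4.
sd(R) = |9|·68.4 = 615.6.
sd(D) = |-7|·615.6 = 4309.2.

sd(D) = 4309.2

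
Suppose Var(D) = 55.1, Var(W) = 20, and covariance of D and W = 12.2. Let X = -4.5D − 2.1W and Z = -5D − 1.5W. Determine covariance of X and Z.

covariance of X and Z = 1513.2

By bilinearity, covariance of X and Z = ac·Var(D) + bd·Var(W) + (ad+bc)·covariance of D and W, with a=-4.5, b=-2.1, c=-5, d=-1.5.
ac·Var(D) = (-4.5)·(-5)·55.1 = 1239.75
bd·Var(W) = (-2.1)·(-1.5)·20 = 63
(ad+bc)·covariance of D and W = (17.25)·12.2 = 210.45
covariance of X and Z = 1239.75 + 63 + 210.45 = 1513.2.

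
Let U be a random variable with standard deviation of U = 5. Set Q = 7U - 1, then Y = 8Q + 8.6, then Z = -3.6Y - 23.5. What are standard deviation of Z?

standard deviation of Q = |7|·5 = 35.
standard deviation of Y = |8|·35 = 280.
standard deviation of Z = |-3.6|·280 = 1008.

standard deviation of Z = 1008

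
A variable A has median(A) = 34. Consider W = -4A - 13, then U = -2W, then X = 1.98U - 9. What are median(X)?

median(W) = (-4)·34 + (-13) = -149.
median(U) = (-2)·(-149) = 298.
median(X) = 1.98·298 + (-9) = 581.04.

median(X) = 581.04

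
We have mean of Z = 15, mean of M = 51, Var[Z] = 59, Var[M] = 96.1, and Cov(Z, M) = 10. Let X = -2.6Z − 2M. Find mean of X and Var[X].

mean of X = (-2.6)·mean of Z + (-2)·mean of M = (-2.6)·15 + (-2)·51 = -141.
Var[X] = a²·Var[Z] + b²·Var[M] + 2ab·Cov(Z, M) with a = -2.6, b = -2.
= (-2.6)²·59 + (-2)²·96.1 + 2·(-2.6)·(-2)·10
= 398.84 + 384.4 + 104 = 887.24.

mean of X = -141, Var[X] = 887.24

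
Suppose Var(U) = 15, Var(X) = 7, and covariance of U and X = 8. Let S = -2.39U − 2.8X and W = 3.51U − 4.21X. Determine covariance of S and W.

covariance of S and W = -41.4463

By bilinearity, covariance of S and W = ac·Var(U) + bd·Var(X) + (ad+bc)·covariance of U and X, with a=-2.39, b=-2.8, c=3.51, d=-4.21.
ac·Var(U) = (-2.39)·3.51·15 = -125.8335
bd·Var(X) = (-2.8)·(-4.21)·7 = 82.516
(ad+bc)·covariance of U and X = (0.2339)·8 = 1.8712
covariance of S and W = -125.8335 + 82.516 + 1.8712 = -41.4463.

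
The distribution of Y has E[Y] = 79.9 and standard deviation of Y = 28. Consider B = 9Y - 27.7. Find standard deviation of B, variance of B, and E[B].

B = 9Y - 27.7 is linear with a = 9, b = -27.7.
standard deviation of B = |a|·standard deviation of Y = |9|·28 = 252.
variance of Y = 28² = 784.
variance of B = a²·variance of Y = 9²·784 = 63504 (the additive constant -27.7 does not affect variance).
E[B] = a·E[Y] + b = 9·79.9 + (-27.7) = 691.4.

standard deviation of B = 252, variance of B = 63504, E[B] = 691.4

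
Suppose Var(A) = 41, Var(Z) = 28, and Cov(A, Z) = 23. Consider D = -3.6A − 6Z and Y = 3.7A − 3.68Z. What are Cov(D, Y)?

Cov(D, Y) = -133.776

By bilinearity, Cov(D, Y) = ac·Var(A) + bd·Var(Z) + (ad+bc)·Cov(A, Z), with a=-3.6, b=-6, c=3.7, d=-3.68.
ac·Var(A) = (-3.6)·3.7·41 = -546.12
bd·Var(Z) = (-6)·(-3.68)·28 = 618.24
(ad+bc)·Cov(A, Z) = (-8.952)·23 = -205.896
Cov(D, Y) = -546.12 + 618.24 + (-205.896) = -133.776.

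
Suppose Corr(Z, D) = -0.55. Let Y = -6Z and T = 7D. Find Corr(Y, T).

Corr(Y, T) = 0.55

Linear rescalings preserve |correlation|; the slopes -6 and 7 have opposite signs, so the correlation flips sign: Corr(Y, T) = −Corr(Z, D) = 0.55.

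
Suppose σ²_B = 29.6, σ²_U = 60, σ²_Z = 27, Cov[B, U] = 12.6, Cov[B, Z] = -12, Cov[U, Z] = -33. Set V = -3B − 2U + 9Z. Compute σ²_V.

σ²_V = 4680.6

σ²_V = a²·σ²_B + b²·σ²_U + c²·σ²_Z + 2ab·Cov[B, U] + 2ac·Cov[B, Z] + 2bc·Cov[U, Z], with a = -3, b = -2, c = 9.
= 266.4 + 240 + 2187 + 151.2 + 648 + 1188
= 4680.6.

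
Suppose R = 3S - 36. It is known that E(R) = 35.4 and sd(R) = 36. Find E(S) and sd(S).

E(S) = 23.8, sd(S) = 12

From R = 3S - 36: E(R) = a·E(S) + b, so E(S) = (E(R) − b)/a = (35.4 − (-36))/3 = 23.8.
sd(R) = |a|·sd(S), so sd(S) = 36/|3| = 12.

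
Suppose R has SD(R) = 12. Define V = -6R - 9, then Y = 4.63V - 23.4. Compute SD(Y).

SD(Y) = 333.36

SD(V) = |-6|·12 = 72.
SD(Y) = |4.63|·72 = 333.36.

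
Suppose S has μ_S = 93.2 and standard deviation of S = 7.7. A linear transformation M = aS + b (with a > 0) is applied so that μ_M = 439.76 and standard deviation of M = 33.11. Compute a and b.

standard deviation of M = a·standard deviation of S (a > 0), so a = 33.11/7.7 = 4.3.
μ_M = a·μ_S + b, so b = 439.76 − 4.3·93.2 = 39.

a = 4.3, b = 39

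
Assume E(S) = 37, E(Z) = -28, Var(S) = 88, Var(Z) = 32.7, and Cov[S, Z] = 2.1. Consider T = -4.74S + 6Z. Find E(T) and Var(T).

E(T) = -343.38, Var(T) = 3034.9008

E(T) = (-4.74)·E(S) + 6·E(Z) = (-4.74)·37 + 6·(-28) = -343.38.
Var(T) = a²·Var(S) + b²·Var(Z) + 2ab·Cov[S, Z] with a = -4.74, b = 6.
= (-4.74)²·88 + 6²·32.7 + 2·(-4.74)·6·2.1
= 1977.1488 + 1177.2 + (-119.448) = 3034.9008.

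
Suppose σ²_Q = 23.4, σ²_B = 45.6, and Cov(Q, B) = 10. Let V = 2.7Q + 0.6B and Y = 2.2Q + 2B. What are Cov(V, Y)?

By bilinearity, Cov(V, Y) = ac·σ²_Q + bd·σ²_B + (ad+bc)·Cov(Q, B), with a=2.7, b=0.6, c=2.2, d=2.
ac·σ²_Q = 2.7·2.2·23.4 = 138.996
bd·σ²_B = 0.6·2·45.6 = 54.72
(ad+bc)·Cov(Q, B) = (6.72)·10 = 67.2
Cov(V, Y) = 138.996 + 54.72 + 67.2 = 260.916.

Cov(V, Y) = 260.916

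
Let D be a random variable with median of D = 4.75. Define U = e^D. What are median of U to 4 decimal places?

median of U = 115.5843

e^D is monotone on this domain, so median of U = exp(4.75) ≈ 115.5843.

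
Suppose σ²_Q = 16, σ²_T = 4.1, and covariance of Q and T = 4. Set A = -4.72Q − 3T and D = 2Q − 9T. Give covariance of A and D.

covariance of A and D = 105.58

By bilinearity, covariance of A and D = ac·σ²_Q + bd·σ²_T + (ad+bc)·covariance of Q and T, with a=-4.72, b=-3, c=2, d=-9.
ac·σ²_Q = (-4.72)·2·16 = -151.04
bd·σ²_T = (-3)·(-9)·4.1 = 110.7
(ad+bc)·covariance of Q and T = (36.48)·4 = 145.92
covariance of A and D = -151.04 + 110.7 + 145.92 = 105.58.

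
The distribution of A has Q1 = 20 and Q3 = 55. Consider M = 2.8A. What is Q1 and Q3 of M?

a = 2.8 > 0: Q1(M) = a·Q1(A)+b = 56, Q3(M) = a·Q3(A)+b = 154.

Q1(M) = 56, Q3(M) = 154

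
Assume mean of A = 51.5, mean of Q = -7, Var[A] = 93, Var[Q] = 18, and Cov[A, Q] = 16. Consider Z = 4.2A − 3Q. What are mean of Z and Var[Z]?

mean of Z = 237.3, Var[Z] = 1399.32

mean of Z = 4.2·mean of A + (-3)·mean of Q = 4.2·51.5 + (-3)·(-7) = 237.3.
Var[Z] = a²·Var[A] + b²·Var[Q] + 2ab·Cov[A, Q] with a = 4.2, b = -3.
= 4.2²·93 + (-3)²·18 + 2·4.2·(-3)·16
= 1640.52 + 162 + (-403.2) = 1399.32.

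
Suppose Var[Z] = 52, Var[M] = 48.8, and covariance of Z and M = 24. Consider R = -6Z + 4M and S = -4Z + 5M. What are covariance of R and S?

covariance of R and S = 1120

By bilinearity, covariance of R and S = ac·Var[Z] + bd·Var[M] + (ad+bc)·covariance of Z and M, with a=-6, b=4, c=-4, d=5.
ac·Var[Z] = (-6)·(-4)·52 = 1248
bd·Var[M] = 4·5·48.8 = 976
(ad+bc)·covariance of Z and M = (-46)·24 = -1104
covariance of R and S = 1248 + 976 + (-1104) = 1120.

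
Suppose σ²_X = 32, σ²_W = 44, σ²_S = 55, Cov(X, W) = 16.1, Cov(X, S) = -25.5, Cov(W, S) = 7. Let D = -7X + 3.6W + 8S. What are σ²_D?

σ²_D = a²·σ²_X + b²·σ²_W + c²·σ²_S + 2ab·Cov(X, W) + 2ac·Cov(X, S) + 2bc·Cov(W, S), with a = -7, b = 3.6, c = 8.
= 1568 + 570.24 + 3520 + (-811.44) + 2856 + 403.2
= 8106.

σ²_D = 8106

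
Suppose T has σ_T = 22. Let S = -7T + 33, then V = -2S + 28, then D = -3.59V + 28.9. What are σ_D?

σ_D = 1105.72

σ_S = |-7|·22 = 154.
σ_V = |-2|·154 = 308.
σ_D = |-3.59|·308 = 1105.72.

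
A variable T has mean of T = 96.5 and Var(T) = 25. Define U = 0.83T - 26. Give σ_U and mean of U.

U = 0.83T - 26 is linear with a = 0.83, b = -26.
σ_T = √25 = 5.
σ_U = |a|·σ_T = |0.83|·5 = 4.15.
mean of U = a·mean of T + b = 0.83·96.5 + (-26) = 54.095.

σ_U = 4.15, mean of U = 54.095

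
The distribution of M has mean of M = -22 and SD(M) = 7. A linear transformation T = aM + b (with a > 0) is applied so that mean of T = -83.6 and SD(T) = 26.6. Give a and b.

a = 3.8, b = 0

SD(T) = a·SD(M) (a > 0), so a = 26.6/7 = 3.8.
mean of T = a·mean of M + b, so b = -83.6 − 3.8·(-22) = 0.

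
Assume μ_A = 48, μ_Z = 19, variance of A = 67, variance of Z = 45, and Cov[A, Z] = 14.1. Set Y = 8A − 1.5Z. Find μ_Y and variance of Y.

μ_Y = 355.5, variance of Y = 4050.85

μ_Y = 8·μ_A + (-1.5)·μ_Z = 8·48 + (-1.5)·19 = 355.5.
variance of Y = a²·variance of A + b²·variance of Z + 2ab·Cov[A, Z] with a = 8, b = -1.5.
= 8²·67 + (-1.5)²·45 + 2·8·(-1.5)·14.1
= 4288 + 101.25 + (-338.4) = 4050.85.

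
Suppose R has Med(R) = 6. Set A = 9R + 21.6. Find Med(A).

Med(A) = 75.6

A linear map preserves order up to sign, so Med(A) = a·Med(R) + b = 9·6 + 21.6 = 75.6.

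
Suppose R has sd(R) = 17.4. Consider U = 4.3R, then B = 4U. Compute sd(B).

sd(B) = 299.28

sd(U) = |4.3|·17.4 = 74.82.
sd(B) = |4|·74.82 = 299.28.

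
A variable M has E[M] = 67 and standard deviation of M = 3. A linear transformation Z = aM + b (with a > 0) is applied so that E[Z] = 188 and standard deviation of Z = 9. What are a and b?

standard deviation of Z = a·standard deviation of M (a > 0), so a = 9/3 = 3.
E[Z] = a·E[M] + b, so b = 188 − 3·67 = -13.

a = 3, b = -13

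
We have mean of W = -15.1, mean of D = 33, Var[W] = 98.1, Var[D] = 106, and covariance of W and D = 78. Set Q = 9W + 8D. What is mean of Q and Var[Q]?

mean of Q = 128.1, Var[Q] = 25962.1

mean of Q = 9·mean of W + 8·mean of D = 9·(-15.1) + 8·33 = 128.1.
Var[Q] = a²·Var[W] + b²·Var[D] + 2ab·covariance of W and D with a = 9, b = 8.
= 9²·98.1 + 8²·106 + 2·9·8·78
= 7946.1 + 6784 + 11232 = 25962.1.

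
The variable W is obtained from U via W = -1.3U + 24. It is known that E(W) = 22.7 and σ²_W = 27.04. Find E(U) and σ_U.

From W = -1.3U + 24: E(W) = a·E(U) + b, so E(U) = (E(W) − b)/a = (22.7 − 24)/(-1.3) = 1.
σ_W = √27.04 = 5.2.
σ_W = |a|·σ_U, so σ_U = 5.2/|-1.3| = 4.

E(U) = 1, σ_U = 4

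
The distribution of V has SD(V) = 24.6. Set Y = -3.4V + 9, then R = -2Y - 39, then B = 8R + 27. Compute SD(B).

SD(Y) = |-3.4|·24.6 = 83.64.
SD(R) = |-2|·83.64 = 167.28.
SD(B) = |8|·167.28 = 1338.24.

SD(B) = 1338.24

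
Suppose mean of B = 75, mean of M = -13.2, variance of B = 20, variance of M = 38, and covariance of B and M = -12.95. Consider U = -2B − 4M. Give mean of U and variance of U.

mean of U = (-2)·mean of B + (-4)·mean of M = (-2)·75 + (-4)·(-13.2) = -97.2.
variance of U = a²·variance of B + b²·variance of M + 2ab·covariance of B and M with a = -2, b = -4.
= (-2)²·20 + (-4)²·38 + 2·(-2)·(-4)·(-12.95)
= 80 + 608 + (-207.2) = 480.8.

mean of U = -97.2, variance of U = 480.8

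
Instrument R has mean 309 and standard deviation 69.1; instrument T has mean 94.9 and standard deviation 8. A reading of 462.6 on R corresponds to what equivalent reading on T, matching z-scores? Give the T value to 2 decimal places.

T = 112.68

z = (462.6 − 309)/69.1 ≈ 2.2229.
T = 94.9 + z·8 = 94.9 + (462.6 − 309)·8/69.1 ≈ 112.68.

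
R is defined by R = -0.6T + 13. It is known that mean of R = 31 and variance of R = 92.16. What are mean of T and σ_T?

mean of T = -30, σ_T = 16

From R = -0.6T + 13: mean of R = a·mean of T + b, so mean of T = (mean of R − b)/a = (31 − 13)/(-0.6) = -30.
σ_R = √92.16 = 9.6.
σ_R = |a|·σ_T, so σ_T = 9.6/|-0.6| = 16.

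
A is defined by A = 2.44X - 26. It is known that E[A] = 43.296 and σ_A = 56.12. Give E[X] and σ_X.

From A = 2.44X - 26: E[A] = a·E[X] + b, so E[X] = (E[A] − b)/a = (43.296 − (-26))/2.44 = 28.4.
σ_A = |a|·σ_X, so σ_X = 56.12/|2.44| = 23.

E[X] = 28.4, σ_X = 23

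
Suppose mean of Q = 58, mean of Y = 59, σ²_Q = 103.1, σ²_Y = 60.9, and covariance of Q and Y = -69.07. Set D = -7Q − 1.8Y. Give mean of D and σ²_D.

mean of D = (-7)·mean of Q + (-1.8)·mean of Y = (-7)·58 + (-1.8)·59 = -512.2.
σ²_D = a²·σ²_Q + b²·σ²_Y + 2ab·covariance of Q and Y with a = -7, b = -1.8.
= (-7)²·103.1 + (-1.8)²·60.9 + 2·(-7)·(-1.8)·(-69.07)
= 5051.9 + 197.316 + (-1740.564) = 3508.652.

mean of D = -512.2, σ²_D = 3508.652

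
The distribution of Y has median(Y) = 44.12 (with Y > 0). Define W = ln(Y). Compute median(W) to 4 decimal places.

ln(Y) is monotone on this domain, so median(W) = ln(44.12) ≈ 3.7869.

median(W) = 3.7869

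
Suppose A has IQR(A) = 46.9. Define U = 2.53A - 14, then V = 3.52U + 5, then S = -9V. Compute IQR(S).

IQR(S) = 3759.05376

IQR(U) = |2.53|·46.9 = 118.657.
IQR(V) = |3.52|·118.657 = 417.67264.
IQR(S) = |-9|·417.67264 = 3759.05376.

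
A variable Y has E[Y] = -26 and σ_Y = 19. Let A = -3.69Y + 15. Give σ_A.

A = -3.69Y + 15 is linear with a = -3.69, b = 15.
σ_A = |a|·σ_Y = |-3.69|·19 = 70.11.

σ_A = 70.11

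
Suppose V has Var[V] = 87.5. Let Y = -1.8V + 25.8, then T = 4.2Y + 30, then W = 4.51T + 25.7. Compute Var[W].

Var[Y] = (-1.8)²·87.5 = 283.5.
Var[T] = 4.2²·283.5 = 5000.94.
Var[W] = 4.51²·5000.94 = 101719.619694.

Var[W] = 101719.619694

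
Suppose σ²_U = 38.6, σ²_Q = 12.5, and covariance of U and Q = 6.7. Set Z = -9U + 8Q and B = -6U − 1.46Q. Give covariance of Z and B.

covariance of Z and B = 1704.838

By bilinearity, covariance of Z and B = ac·σ²_U + bd·σ²_Q + (ad+bc)·covariance of U and Q, with a=-9, b=8, c=-6, d=-1.46.
ac·σ²_U = (-9)·(-6)·38.6 = 2084.4
bd·σ²_Q = 8·(-1.46)·12.5 = -146
(ad+bc)·covariance of U and Q = (-34.86)·6.7 = -233.562
covariance of Z and B = 2084.4 + (-146) + (-233.562) = 1704.838.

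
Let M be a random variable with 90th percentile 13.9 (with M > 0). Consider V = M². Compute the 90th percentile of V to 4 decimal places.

M² is increasing, so P_{90}(V) = g(P_{90}(M)) = 193.21.

90th percentile of V = 193.21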